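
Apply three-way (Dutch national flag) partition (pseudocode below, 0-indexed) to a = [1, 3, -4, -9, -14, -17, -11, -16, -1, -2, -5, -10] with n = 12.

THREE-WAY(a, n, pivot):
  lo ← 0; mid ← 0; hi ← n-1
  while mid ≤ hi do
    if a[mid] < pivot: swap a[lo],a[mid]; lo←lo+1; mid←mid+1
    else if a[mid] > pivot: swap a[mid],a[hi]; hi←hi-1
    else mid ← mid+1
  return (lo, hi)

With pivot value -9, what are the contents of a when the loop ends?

[-10, -16, -11, -14, -17, -9, -4, -1, -2, -5, 3, 1]

pivot = -9; lo=0, mid=0, hi=11
a[mid]=1>-9: swap a[0],a[11]; hi=10 → [-10, 3, -4, -9, -14, -17, -11, -16, -1, -2, -5, 1]
a[mid]=-10<-9: swap a[0],a[0]; lo=1,mid=1 → [-10, 3, -4, -9, -14, -17, -11, -16, -1, -2, -5, 1]
a[mid]=3>-9: swap a[1],a[10]; hi=9 → [-10, -5, -4, -9, -14, -17, -11, -16, -1, -2, 3, 1]
a[mid]=-5>-9: swap a[1],a[9]; hi=8 → [-10, -2, -4, -9, -14, -17, -11, -16, -1, -5, 3, 1]
a[mid]=-2>-9: swap a[1],a[8]; hi=7 → [-10, -1, -4, -9, -14, -17, -11, -16, -2, -5, 3, 1]
a[mid]=-1>-9: swap a[1],a[7]; hi=6 → [-10, -16, -4, -9, -14, -17, -11, -1, -2, -5, 3, 1]
a[mid]=-16<-9: swap a[1],a[1]; lo=2,mid=2 → [-10, -16, -4, -9, -14, -17, -11, -1, -2, -5, 3, 1]
a[mid]=-4>-9: swap a[2],a[6]; hi=5 → [-10, -16, -11, -9, -14, -17, -4, -1, -2, -5, 3, 1]
a[mid]=-11<-9: swap a[2],a[2]; lo=3,mid=3 → [-10, -16, -11, -9, -14, -17, -4, -1, -2, -5, 3, 1]
a[mid]=-9=-9: mid=4
a[mid]=-14<-9: swap a[3],a[4]; lo=4,mid=5 → [-10, -16, -11, -14, -9, -17, -4, -1, -2, -5, 3, 1]
a[mid]=-17<-9: swap a[4],a[5]; lo=5,mid=6 → [-10, -16, -11, -14, -17, -9, -4, -1, -2, -5, 3, 1]
end: lo=5, hi=5; a = [-10, -16, -11, -14, -17, -9, -4, -1, -2, -5, 3, 1]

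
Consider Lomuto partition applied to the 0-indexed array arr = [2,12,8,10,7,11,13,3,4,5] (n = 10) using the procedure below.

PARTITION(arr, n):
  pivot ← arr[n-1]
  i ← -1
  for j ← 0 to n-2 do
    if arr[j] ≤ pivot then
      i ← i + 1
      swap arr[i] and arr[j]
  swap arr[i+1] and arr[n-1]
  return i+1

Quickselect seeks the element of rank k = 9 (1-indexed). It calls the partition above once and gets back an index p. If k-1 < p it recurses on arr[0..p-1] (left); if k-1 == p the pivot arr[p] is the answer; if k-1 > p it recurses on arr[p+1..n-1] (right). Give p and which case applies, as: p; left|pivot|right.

3; right

pivot = arr[9] = 5; i = -1
j=0: arr[0]=2 ≤ 5 → i=0, swap arr[0],arr[0] (no change) → [2,12,8,10,7,11,13,3,4,5]
j=1: arr[1]=12 > 5 → no swap
j=2: arr[2]=8 > 5 → no swap
j=3: arr[3]=10 > 5 → no swap
j=4: arr[4]=7 > 5 → no swap
j=5: arr[5]=11 > 5 → no swap
j=6: arr[6]=13 > 5 → no swap
j=7: arr[7]=3 ≤ 5 → i=1, swap arr[1],arr[7] → [2,3,8,10,7,11,13,12,4,5]
j=8: arr[8]=4 ≤ 5 → i=2, swap arr[2],arr[8] → [2,3,4,10,7,11,13,12,8,5]
final swap arr[3],arr[9] → [2,3,4,5,7,11,13,12,8,10]; return 3
p = 3; k-1 = 8 > 3 ⇒ right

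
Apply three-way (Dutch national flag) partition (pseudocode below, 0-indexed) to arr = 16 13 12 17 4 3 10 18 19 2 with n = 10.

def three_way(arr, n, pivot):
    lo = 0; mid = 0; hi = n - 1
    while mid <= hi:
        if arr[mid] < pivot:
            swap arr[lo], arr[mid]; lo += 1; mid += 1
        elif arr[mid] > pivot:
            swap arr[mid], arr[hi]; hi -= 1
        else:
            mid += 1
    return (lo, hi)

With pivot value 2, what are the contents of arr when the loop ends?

2 12 17 4 3 10 18 19 13 16

lo=0 mid=0 hi=9
16>2: swap(0,9), hi=8 ⇒ 2 13 12 17 4 3 10 18 19 16
2=2: mid=1
13>2: swap(1,8), hi=7 ⇒ 2 19 12 17 4 3 10 18 13 16
19>2: swap(1,7), hi=6 ⇒ 2 18 12 17 4 3 10 19 13 16
18>2: swap(1,6), hi=5 ⇒ 2 10 12 17 4 3 18 19 13 16
10>2: swap(1,5), hi=4 ⇒ 2 3 12 17 4 10 18 19 13 16
3>2: swap(1,4), hi=3 ⇒ 2 4 12 17 3 10 18 19 13 16
4>2: swap(1,3), hi=2 ⇒ 2 17 12 4 3 10 18 19 13 16
17>2: swap(1,2), hi=1 ⇒ 2 12 17 4 3 10 18 19 13 16
12>2: swap(1,1), hi=0 ⇒ 2 12 17 4 3 10 18 19 13 16
done. lo=0 hi=0; arr=2 12 17 4 3 10 18 19 13 16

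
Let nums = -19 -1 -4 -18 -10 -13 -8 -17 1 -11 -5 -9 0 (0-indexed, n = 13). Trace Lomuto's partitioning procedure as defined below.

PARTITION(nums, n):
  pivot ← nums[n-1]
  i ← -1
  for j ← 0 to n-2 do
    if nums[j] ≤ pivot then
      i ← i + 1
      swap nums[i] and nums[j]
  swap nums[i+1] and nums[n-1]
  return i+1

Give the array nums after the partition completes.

-19 -1 -4 -18 -10 -13 -8 -17 -11 -5 -9 0 1

pivot=0, i=-1
j=0: -19≤0, i=0, swap(0,0) ⇒ -19 -1 -4 -18 -10 -13 -8 -17 1 -11 -5 -9 0
j=1: -1≤0, i=1, swap(1,1) ⇒ -19 -1 -4 -18 -10 -13 -8 -17 1 -11 -5 -9 0
j=2: -4≤0, i=2, swap(2,2) ⇒ -19 -1 -4 -18 -10 -13 -8 -17 1 -11 -5 -9 0
j=3: -18≤0, i=3, swap(3,3) ⇒ -19 -1 -4 -18 -10 -13 -8 -17 1 -11 -5 -9 0
j=4: -10≤0, i=4, swap(4,4) ⇒ -19 -1 -4 -18 -10 -13 -8 -17 1 -11 -5 -9 0
j=5: -13≤0, i=5, swap(5,5) ⇒ -19 -1 -4 -18 -10 -13 -8 -17 1 -11 -5 -9 0
j=6: -8≤0, i=6, swap(6,6) ⇒ -19 -1 -4 -18 -10 -13 -8 -17 1 -11 -5 -9 0
j=7: -17≤0, i=7, swap(7,7) ⇒ -19 -1 -4 -18 -10 -13 -8 -17 1 -11 -5 -9 0
j=8: 1>0, skip
j=9: -11≤0, i=8, swap(8,9) ⇒ -19 -1 -4 -18 -10 -13 -8 -17 -11 1 -5 -9 0
j=10: -5≤0, i=9, swap(9,10) ⇒ -19 -1 -4 -18 -10 -13 -8 -17 -11 -5 1 -9 0
j=11: -9≤0, i=10, swap(10,11) ⇒ -19 -1 -4 -18 -10 -13 -8 -17 -11 -5 -9 1 0
swap(11,12) ⇒ -19 -1 -4 -18 -10 -13 -8 -17 -11 -5 -9 0 1; return 11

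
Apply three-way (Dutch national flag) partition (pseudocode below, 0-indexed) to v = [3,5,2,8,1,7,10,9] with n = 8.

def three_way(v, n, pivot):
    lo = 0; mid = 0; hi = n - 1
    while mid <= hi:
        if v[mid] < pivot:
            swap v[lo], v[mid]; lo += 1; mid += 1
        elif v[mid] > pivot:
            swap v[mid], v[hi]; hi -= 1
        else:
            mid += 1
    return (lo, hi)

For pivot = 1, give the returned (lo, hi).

lo=0 mid=0 hi=7
3>1: swap(0,7), hi=6 ⇒ [9,5,2,8,1,7,10,3]
9>1: swap(0,6), hi=5 ⇒ [10,5,2,8,1,7,9,3]
10>1: swap(0,5), hi=4 ⇒ [7,5,2,8,1,10,9,3]
7>1: swap(0,4), hi=3 ⇒ [1,5,2,8,7,10,9,3]
1=1: mid=1
5>1: swap(1,3), hi=2 ⇒ [1,8,2,5,7,10,9,3]
8>1: swap(1,2), hi=1 ⇒ [1,2,8,5,7,10,9,3]
2>1: swap(1,1), hi=0 ⇒ [1,2,8,5,7,10,9,3]
done. lo=0 hi=0; v=[1,2,8,5,7,10,9,3]

(0, 0)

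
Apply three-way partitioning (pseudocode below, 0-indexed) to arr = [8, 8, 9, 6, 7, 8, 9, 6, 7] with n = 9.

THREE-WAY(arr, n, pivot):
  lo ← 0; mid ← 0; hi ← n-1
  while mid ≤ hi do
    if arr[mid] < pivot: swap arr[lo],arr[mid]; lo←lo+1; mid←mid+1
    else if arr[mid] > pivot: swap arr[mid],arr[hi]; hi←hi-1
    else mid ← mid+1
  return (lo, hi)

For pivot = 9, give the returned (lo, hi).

(7, 8)

pivot = 9; lo=0, mid=0, hi=8
arr[mid]=8<9: swap arr[0],arr[0]; lo=1,mid=1 → [8, 8, 9, 6, 7, 8, 9, 6, 7]
arr[mid]=8<9: swap arr[1],arr[1]; lo=2,mid=2 → [8, 8, 9, 6, 7, 8, 9, 6, 7]
arr[mid]=9=9: mid=3
arr[mid]=6<9: swap arr[2],arr[3]; lo=3,mid=4 → [8, 8, 6, 9, 7, 8, 9, 6, 7]
arr[mid]=7<9: swap arr[3],arr[4]; lo=4,mid=5 → [8, 8, 6, 7, 9, 8, 9, 6, 7]
arr[mid]=8<9: swap arr[4],arr[5]; lo=5,mid=6 → [8, 8, 6, 7, 8, 9, 9, 6, 7]
arr[mid]=9=9: mid=7
arr[mid]=6<9: swap arr[5],arr[7]; lo=6,mid=8 → [8, 8, 6, 7, 8, 6, 9, 9, 7]
arr[mid]=7<9: swap arr[6],arr[8]; lo=7,mid=9 → [8, 8, 6, 7, 8, 6, 7, 9, 9]
end: lo=7, hi=8; arr = [8, 8, 6, 7, 8, 6, 7, 9, 9]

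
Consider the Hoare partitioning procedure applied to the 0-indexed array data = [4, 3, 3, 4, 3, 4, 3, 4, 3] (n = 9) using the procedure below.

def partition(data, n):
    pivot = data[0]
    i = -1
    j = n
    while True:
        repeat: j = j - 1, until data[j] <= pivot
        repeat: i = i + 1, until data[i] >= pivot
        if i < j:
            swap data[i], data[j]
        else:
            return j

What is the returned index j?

5

pivot = data[0] = 4; i = -1, j = 9
j→8 (data[8]=3≤4), i→0 (data[0]=4≥4); i<j, swap → [3, 3, 3, 4, 3, 4, 3, 4, 4]
j→7 (data[7]=4≤4), i→3 (data[3]=4≥4); i<j, swap → [3, 3, 3, 4, 3, 4, 3, 4, 4]
j→6 (data[6]=3≤4), i→5 (data[5]=4≥4); i<j, swap → [3, 3, 3, 4, 3, 3, 4, 4, 4]
j→5, i→6; i≥j, return j=5. data = [3, 3, 3, 4, 3, 3, 4, 4, 4]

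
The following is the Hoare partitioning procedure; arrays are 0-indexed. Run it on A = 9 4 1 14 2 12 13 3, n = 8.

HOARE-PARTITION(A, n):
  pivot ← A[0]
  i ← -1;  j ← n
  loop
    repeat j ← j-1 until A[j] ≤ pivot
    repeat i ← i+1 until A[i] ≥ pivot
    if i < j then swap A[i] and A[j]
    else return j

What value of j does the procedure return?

3

pivot=9
j stops at 7 (3), i stops at 0 (9); swap ⇒ 3 4 1 14 2 12 13 9
j stops at 4 (2), i stops at 3 (14); swap ⇒ 3 4 1 2 14 12 13 9
j stops at 3, i stops at 4; i≥j ⇒ return 3. A=3 4 1 2 14 12 13 9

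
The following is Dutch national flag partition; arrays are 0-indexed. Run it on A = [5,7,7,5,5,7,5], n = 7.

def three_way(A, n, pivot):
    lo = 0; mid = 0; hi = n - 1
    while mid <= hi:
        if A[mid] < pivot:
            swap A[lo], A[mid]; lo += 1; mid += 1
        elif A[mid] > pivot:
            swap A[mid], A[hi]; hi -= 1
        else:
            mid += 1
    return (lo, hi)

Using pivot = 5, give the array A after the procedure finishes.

[5,5,5,5,7,7,7]

lo=0 mid=0 hi=6
5=5: mid=1
7>5: swap(1,6), hi=5 ⇒ [5,5,7,5,5,7,7]
5=5: mid=2
7>5: swap(2,5), hi=4 ⇒ [5,5,7,5,5,7,7]
7>5: swap(2,4), hi=3 ⇒ [5,5,5,5,7,7,7]
5=5: mid=3
5=5: mid=4
done. lo=0 hi=3; A=[5,5,5,5,7,7,7]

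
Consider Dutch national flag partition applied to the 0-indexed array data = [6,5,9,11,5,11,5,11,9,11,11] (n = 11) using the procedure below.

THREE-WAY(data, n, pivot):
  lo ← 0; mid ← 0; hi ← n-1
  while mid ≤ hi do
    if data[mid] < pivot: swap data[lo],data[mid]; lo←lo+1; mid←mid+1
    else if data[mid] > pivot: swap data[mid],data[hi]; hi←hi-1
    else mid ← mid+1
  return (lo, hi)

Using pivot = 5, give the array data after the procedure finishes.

[5,5,5,11,11,9,11,9,11,11,6]

lo=0 mid=0 hi=10
6>5: swap(0,10), hi=9 ⇒ [11,5,9,11,5,11,5,11,9,11,6]
11>5: swap(0,9), hi=8 ⇒ [11,5,9,11,5,11,5,11,9,11,6]
11>5: swap(0,8), hi=7 ⇒ [9,5,9,11,5,11,5,11,11,11,6]
9>5: swap(0,7), hi=6 ⇒ [11,5,9,11,5,11,5,9,11,11,6]
11>5: swap(0,6), hi=5 ⇒ [5,5,9,11,5,11,11,9,11,11,6]
5=5: mid=1
5=5: mid=2
9>5: swap(2,5), hi=4 ⇒ [5,5,11,11,5,9,11,9,11,11,6]
11>5: swap(2,4), hi=3 ⇒ [5,5,5,11,11,9,11,9,11,11,6]
5=5: mid=3
11>5: swap(3,3), hi=2 ⇒ [5,5,5,11,11,9,11,9,11,11,6]
done. lo=0 hi=2; data=[5,5,5,11,11,9,11,9,11,11,6]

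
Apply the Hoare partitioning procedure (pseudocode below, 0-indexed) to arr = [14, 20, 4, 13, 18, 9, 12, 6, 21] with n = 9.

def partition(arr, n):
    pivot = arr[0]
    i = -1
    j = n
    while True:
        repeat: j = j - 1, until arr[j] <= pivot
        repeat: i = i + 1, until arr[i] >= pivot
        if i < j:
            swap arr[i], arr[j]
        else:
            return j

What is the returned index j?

pivot=14
j stops at 7 (6), i stops at 0 (14); swap ⇒ [6, 20, 4, 13, 18, 9, 12, 14, 21]
j stops at 6 (12), i stops at 1 (20); swap ⇒ [6, 12, 4, 13, 18, 9, 20, 14, 21]
j stops at 5 (9), i stops at 4 (18); swap ⇒ [6, 12, 4, 13, 9, 18, 20, 14, 21]
j stops at 4, i stops at 5; i≥j ⇒ return 4. arr=[6, 12, 4, 13, 9, 18, 20, 14, 21]

4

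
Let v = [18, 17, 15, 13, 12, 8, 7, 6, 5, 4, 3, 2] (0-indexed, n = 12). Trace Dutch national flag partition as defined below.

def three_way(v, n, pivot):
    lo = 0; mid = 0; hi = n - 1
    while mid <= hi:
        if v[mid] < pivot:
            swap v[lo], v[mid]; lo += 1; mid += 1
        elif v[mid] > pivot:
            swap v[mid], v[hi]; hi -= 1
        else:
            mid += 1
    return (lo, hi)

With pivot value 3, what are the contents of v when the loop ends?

pivot = 3; lo=0, mid=0, hi=11
v[mid]=18>3: swap v[0],v[11]; hi=10 → [2, 17, 15, 13, 12, 8, 7, 6, 5, 4, 3, 18]
v[mid]=2<3: swap v[0],v[0]; lo=1,mid=1 → [2, 17, 15, 13, 12, 8, 7, 6, 5, 4, 3, 18]
v[mid]=17>3: swap v[1],v[10]; hi=9 → [2, 3, 15, 13, 12, 8, 7, 6, 5, 4, 17, 18]
v[mid]=3=3: mid=2
v[mid]=15>3: swap v[2],v[9]; hi=8 → [2, 3, 4, 13, 12, 8, 7, 6, 5, 15, 17, 18]
v[mid]=4>3: swap v[2],v[8]; hi=7 → [2, 3, 5, 13, 12, 8, 7, 6, 4, 15, 17, 18]
v[mid]=5>3: swap v[2],v[7]; hi=6 → [2, 3, 6, 13, 12, 8, 7, 5, 4, 15, 17, 18]
v[mid]=6>3: swap v[2],v[6]; hi=5 → [2, 3, 7, 13, 12, 8, 6, 5, 4, 15, 17, 18]
v[mid]=7>3: swap v[2],v[5]; hi=4 → [2, 3, 8, 13, 12, 7, 6, 5, 4, 15, 17, 18]
v[mid]=8>3: swap v[2],v[4]; hi=3 → [2, 3, 12, 13, 8, 7, 6, 5, 4, 15, 17, 18]
v[mid]=12>3: swap v[2],v[3]; hi=2 → [2, 3, 13, 12, 8, 7, 6, 5, 4, 15, 17, 18]
v[mid]=13>3: swap v[2],v[2]; hi=1 → [2, 3, 13, 12, 8, 7, 6, 5, 4, 15, 17, 18]
end: lo=1, hi=1; v = [2, 3, 13, 12, 8, 7, 6, 5, 4, 15, 17, 18]

[2, 3, 13, 12, 8, 7, 6, 5, 4, 15, 17, 18]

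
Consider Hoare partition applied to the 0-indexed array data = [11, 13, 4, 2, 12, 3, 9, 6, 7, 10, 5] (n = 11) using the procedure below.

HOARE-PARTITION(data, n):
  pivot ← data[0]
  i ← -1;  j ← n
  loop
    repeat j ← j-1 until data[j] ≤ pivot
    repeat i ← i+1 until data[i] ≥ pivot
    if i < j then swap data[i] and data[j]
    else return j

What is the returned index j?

pivot = data[0] = 11; i = -1, j = 11
j→10 (data[10]=5≤11), i→0 (data[0]=11≥11); i<j, swap → [5, 13, 4, 2, 12, 3, 9, 6, 7, 10, 11]
j→9 (data[9]=10≤11), i→1 (data[1]=13≥11); i<j, swap → [5, 10, 4, 2, 12, 3, 9, 6, 7, 13, 11]
j→8 (data[8]=7≤11), i→4 (data[4]=12≥11); i<j, swap → [5, 10, 4, 2, 7, 3, 9, 6, 12, 13, 11]
j→7, i→8; i≥j, return j=7. data = [5, 10, 4, 2, 7, 3, 9, 6, 12, 13, 11]

7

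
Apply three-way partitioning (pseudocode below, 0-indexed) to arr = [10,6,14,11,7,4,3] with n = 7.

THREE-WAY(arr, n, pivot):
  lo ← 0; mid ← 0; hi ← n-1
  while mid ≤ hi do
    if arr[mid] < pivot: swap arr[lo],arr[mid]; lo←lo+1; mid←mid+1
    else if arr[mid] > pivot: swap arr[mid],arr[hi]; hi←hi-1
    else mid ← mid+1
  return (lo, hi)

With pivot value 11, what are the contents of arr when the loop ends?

[10,6,3,7,4,11,14]

lo=0 mid=0 hi=6
10<11: swap(0,0), lo=1 mid=1 ⇒ [10,6,14,11,7,4,3]
6<11: swap(1,1), lo=2 mid=2 ⇒ [10,6,14,11,7,4,3]
14>11: swap(2,6), hi=5 ⇒ [10,6,3,11,7,4,14]
3<11: swap(2,2), lo=3 mid=3 ⇒ [10,6,3,11,7,4,14]
11=11: mid=4
7<11: swap(3,4), lo=4 mid=5 ⇒ [10,6,3,7,11,4,14]
4<11: swap(4,5), lo=5 mid=6 ⇒ [10,6,3,7,4,11,14]
done. lo=5 hi=5; arr=[10,6,3,7,4,11,14]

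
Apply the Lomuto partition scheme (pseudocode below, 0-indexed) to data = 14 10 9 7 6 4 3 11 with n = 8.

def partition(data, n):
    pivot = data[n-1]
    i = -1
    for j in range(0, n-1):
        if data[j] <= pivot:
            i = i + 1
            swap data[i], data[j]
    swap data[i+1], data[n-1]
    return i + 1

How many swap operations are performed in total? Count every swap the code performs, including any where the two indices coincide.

7

pivot=11, i=-1
j=0: 14>11, skip
j=1: 10≤11, i=0, swap(0,1) ⇒ 10 14 9 7 6 4 3 11
j=2: 9≤11, i=1, swap(1,2) ⇒ 10 9 14 7 6 4 3 11
j=3: 7≤11, i=2, swap(2,3) ⇒ 10 9 7 14 6 4 3 11
j=4: 6≤11, i=3, swap(3,4) ⇒ 10 9 7 6 14 4 3 11
j=5: 4≤11, i=4, swap(4,5) ⇒ 10 9 7 6 4 14 3 11
j=6: 3≤11, i=5, swap(5,6) ⇒ 10 9 7 6 4 3 14 11
swap(6,7) ⇒ 10 9 7 6 4 3 11 14; return 6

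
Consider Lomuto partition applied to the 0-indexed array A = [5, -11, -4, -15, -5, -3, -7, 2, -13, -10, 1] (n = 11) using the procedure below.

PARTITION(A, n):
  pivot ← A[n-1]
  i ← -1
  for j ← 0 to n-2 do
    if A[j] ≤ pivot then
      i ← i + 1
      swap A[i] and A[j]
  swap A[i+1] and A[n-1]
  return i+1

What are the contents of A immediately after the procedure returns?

[-11, -4, -15, -5, -3, -7, -13, -10, 1, 2, 5]

pivot=1, i=-1
j=0: 5>1, skip
j=1: -11≤1, i=0, swap(0,1) ⇒ [-11, 5, -4, -15, -5, -3, -7, 2, -13, -10, 1]
j=2: -4≤1, i=1, swap(1,2) ⇒ [-11, -4, 5, -15, -5, -3, -7, 2, -13, -10, 1]
j=3: -15≤1, i=2, swap(2,3) ⇒ [-11, -4, -15, 5, -5, -3, -7, 2, -13, -10, 1]
j=4: -5≤1, i=3, swap(3,4) ⇒ [-11, -4, -15, -5, 5, -3, -7, 2, -13, -10, 1]
j=5: -3≤1, i=4, swap(4,5) ⇒ [-11, -4, -15, -5, -3, 5, -7, 2, -13, -10, 1]
j=6: -7≤1, i=5, swap(5,6) ⇒ [-11, -4, -15, -5, -3, -7, 5, 2, -13, -10, 1]
j=7: 2>1, skip
j=8: -13≤1, i=6, swap(6,8) ⇒ [-11, -4, -15, -5, -3, -7, -13, 2, 5, -10, 1]
j=9: -10≤1, i=7, swap(7,9) ⇒ [-11, -4, -15, -5, -3, -7, -13, -10, 5, 2, 1]
swap(8,10) ⇒ [-11, -4, -15, -5, -3, -7, -13, -10, 1, 2, 5]; return 8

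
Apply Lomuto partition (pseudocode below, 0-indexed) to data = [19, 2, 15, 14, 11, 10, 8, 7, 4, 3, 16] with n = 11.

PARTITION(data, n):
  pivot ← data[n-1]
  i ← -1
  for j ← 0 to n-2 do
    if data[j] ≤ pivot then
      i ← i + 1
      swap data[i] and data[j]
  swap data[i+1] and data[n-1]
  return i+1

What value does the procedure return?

9

pivot=16, i=-1
j=0: 19>16, skip
j=1: 2≤16, i=0, swap(0,1) ⇒ [2, 19, 15, 14, 11, 10, 8, 7, 4, 3, 16]
j=2: 15≤16, i=1, swap(1,2) ⇒ [2, 15, 19, 14, 11, 10, 8, 7, 4, 3, 16]
j=3: 14≤16, i=2, swap(2,3) ⇒ [2, 15, 14, 19, 11, 10, 8, 7, 4, 3, 16]
j=4: 11≤16, i=3, swap(3,4) ⇒ [2, 15, 14, 11, 19, 10, 8, 7, 4, 3, 16]
j=5: 10≤16, i=4, swap(4,5) ⇒ [2, 15, 14, 11, 10, 19, 8, 7, 4, 3, 16]
j=6: 8≤16, i=5, swap(5,6) ⇒ [2, 15, 14, 11, 10, 8, 19, 7, 4, 3, 16]
j=7: 7≤16, i=6, swap(6,7) ⇒ [2, 15, 14, 11, 10, 8, 7, 19, 4, 3, 16]
j=8: 4≤16, i=7, swap(7,8) ⇒ [2, 15, 14, 11, 10, 8, 7, 4, 19, 3, 16]
j=9: 3≤16, i=8, swap(8,9) ⇒ [2, 15, 14, 11, 10, 8, 7, 4, 3, 19, 16]
swap(9,10) ⇒ [2, 15, 14, 11, 10, 8, 7, 4, 3, 16, 19]; return 9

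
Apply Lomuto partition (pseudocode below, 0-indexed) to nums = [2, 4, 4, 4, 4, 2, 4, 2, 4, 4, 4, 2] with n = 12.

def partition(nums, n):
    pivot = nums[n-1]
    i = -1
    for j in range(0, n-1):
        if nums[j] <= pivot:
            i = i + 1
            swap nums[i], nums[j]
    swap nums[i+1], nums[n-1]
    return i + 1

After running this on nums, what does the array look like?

pivot = nums[11] = 2; i = -1
j=0: nums[0]=2 ≤ 2 → i=0, swap nums[0],nums[0] (no change) → [2, 4, 4, 4, 4, 2, 4, 2, 4, 4, 4, 2]
j=1: nums[1]=4 > 2 → no swap
j=2: nums[2]=4 > 2 → no swap
j=3: nums[3]=4 > 2 → no swap
j=4: nums[4]=4 > 2 → no swap
j=5: nums[5]=2 ≤ 2 → i=1, swap nums[1],nums[5] → [2, 2, 4, 4, 4, 4, 4, 2, 4, 4, 4, 2]
j=6: nums[6]=4 > 2 → no swap
j=7: nums[7]=2 ≤ 2 → i=2, swap nums[2],nums[7] → [2, 2, 2, 4, 4, 4, 4, 4, 4, 4, 4, 2]
j=8: nums[8]=4 > 2 → no swap
j=9: nums[9]=4 > 2 → no swap
j=10: nums[10]=4 > 2 → no swap
final swap nums[3],nums[11] → [2, 2, 2, 2, 4, 4, 4, 4, 4, 4, 4, 4]; return 3

[2, 2, 2, 2, 4, 4, 4, 4, 4, 4, 4, 4]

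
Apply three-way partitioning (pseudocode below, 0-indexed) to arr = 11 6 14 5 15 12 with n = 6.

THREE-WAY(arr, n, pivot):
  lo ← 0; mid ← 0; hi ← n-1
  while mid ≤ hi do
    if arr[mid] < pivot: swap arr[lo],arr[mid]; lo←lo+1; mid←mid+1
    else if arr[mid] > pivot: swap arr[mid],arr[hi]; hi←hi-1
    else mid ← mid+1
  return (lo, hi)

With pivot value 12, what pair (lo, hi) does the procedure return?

lo=0 mid=0 hi=5
11<12: swap(0,0), lo=1 mid=1 ⇒ 11 6 14 5 15 12
6<12: swap(1,1), lo=2 mid=2 ⇒ 11 6 14 5 15 12
14>12: swap(2,5), hi=4 ⇒ 11 6 12 5 15 14
12=12: mid=3
5<12: swap(2,3), lo=3 mid=4 ⇒ 11 6 5 12 15 14
15>12: swap(4,4), hi=3 ⇒ 11 6 5 12 15 14
done. lo=3 hi=3; arr=11 6 5 12 15 14

(3, 3)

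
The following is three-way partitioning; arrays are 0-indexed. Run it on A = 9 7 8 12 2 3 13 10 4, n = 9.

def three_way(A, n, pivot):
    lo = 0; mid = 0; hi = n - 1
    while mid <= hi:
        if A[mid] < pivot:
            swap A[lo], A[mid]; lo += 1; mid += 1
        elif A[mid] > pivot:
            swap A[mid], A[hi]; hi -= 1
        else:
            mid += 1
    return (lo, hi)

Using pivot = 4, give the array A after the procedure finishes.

3 2 4 12 8 13 10 7 9

pivot = 4; lo=0, mid=0, hi=8
A[mid]=9>4: swap A[0],A[8]; hi=7 → 4 7 8 12 2 3 13 10 9
A[mid]=4=4: mid=1
A[mid]=7>4: swap A[1],A[7]; hi=6 → 4 10 8 12 2 3 13 7 9
A[mid]=10>4: swap A[1],A[6]; hi=5 → 4 13 8 12 2 3 10 7 9
A[mid]=13>4: swap A[1],A[5]; hi=4 → 4 3 8 12 2 13 10 7 9
A[mid]=3<4: swap A[0],A[1]; lo=1,mid=2 → 3 4 8 12 2 13 10 7 9
A[mid]=8>4: swap A[2],A[4]; hi=3 → 3 4 2 12 8 13 10 7 9
A[mid]=2<4: swap A[1],A[2]; lo=2,mid=3 → 3 2 4 12 8 13 10 7 9
A[mid]=12>4: swap A[3],A[3]; hi=2 → 3 2 4 12 8 13 10 7 9
end: lo=2, hi=2; A = 3 2 4 12 8 13 10 7 9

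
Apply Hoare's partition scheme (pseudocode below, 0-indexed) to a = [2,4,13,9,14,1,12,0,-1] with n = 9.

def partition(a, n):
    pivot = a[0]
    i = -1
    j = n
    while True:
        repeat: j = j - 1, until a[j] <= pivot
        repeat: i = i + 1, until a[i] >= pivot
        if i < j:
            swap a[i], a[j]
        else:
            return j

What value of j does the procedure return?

pivot=2
j stops at 8 (-1), i stops at 0 (2); swap ⇒ [-1,4,13,9,14,1,12,0,2]
j stops at 7 (0), i stops at 1 (4); swap ⇒ [-1,0,13,9,14,1,12,4,2]
j stops at 5 (1), i stops at 2 (13); swap ⇒ [-1,0,1,9,14,13,12,4,2]
j stops at 2, i stops at 3; i≥j ⇒ return 2. a=[-1,0,1,9,14,13,12,4,2]

2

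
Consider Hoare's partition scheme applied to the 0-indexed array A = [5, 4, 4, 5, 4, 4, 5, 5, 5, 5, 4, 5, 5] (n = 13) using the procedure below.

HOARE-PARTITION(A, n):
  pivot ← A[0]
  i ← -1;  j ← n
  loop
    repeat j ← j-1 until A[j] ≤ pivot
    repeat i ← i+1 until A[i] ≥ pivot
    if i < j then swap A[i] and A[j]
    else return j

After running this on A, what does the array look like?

pivot=5
j stops at 12 (5), i stops at 0 (5); swap ⇒ [5, 4, 4, 5, 4, 4, 5, 5, 5, 5, 4, 5, 5]
j stops at 11 (5), i stops at 3 (5); swap ⇒ [5, 4, 4, 5, 4, 4, 5, 5, 5, 5, 4, 5, 5]
j stops at 10 (4), i stops at 6 (5); swap ⇒ [5, 4, 4, 5, 4, 4, 4, 5, 5, 5, 5, 5, 5]
j stops at 9 (5), i stops at 7 (5); swap ⇒ [5, 4, 4, 5, 4, 4, 4, 5, 5, 5, 5, 5, 5]
j stops at 8, i stops at 8; i≥j ⇒ return 8. A=[5, 4, 4, 5, 4, 4, 4, 5, 5, 5, 5, 5, 5]

[5, 4, 4, 5, 4, 4, 4, 5, 5, 5, 5, 5, 5]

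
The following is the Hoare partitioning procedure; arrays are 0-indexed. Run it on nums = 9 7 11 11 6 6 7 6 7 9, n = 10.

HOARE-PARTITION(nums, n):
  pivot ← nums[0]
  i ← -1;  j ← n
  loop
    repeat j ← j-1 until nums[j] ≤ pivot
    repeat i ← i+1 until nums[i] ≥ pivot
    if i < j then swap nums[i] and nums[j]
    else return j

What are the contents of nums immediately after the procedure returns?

9 7 7 6 6 6 7 11 11 9

pivot=9
j stops at 9 (9), i stops at 0 (9); swap ⇒ 9 7 11 11 6 6 7 6 7 9
j stops at 8 (7), i stops at 2 (11); swap ⇒ 9 7 7 11 6 6 7 6 11 9
j stops at 7 (6), i stops at 3 (11); swap ⇒ 9 7 7 6 6 6 7 11 11 9
j stops at 6, i stops at 7; i≥j ⇒ return 6. nums=9 7 7 6 6 6 7 11 11 9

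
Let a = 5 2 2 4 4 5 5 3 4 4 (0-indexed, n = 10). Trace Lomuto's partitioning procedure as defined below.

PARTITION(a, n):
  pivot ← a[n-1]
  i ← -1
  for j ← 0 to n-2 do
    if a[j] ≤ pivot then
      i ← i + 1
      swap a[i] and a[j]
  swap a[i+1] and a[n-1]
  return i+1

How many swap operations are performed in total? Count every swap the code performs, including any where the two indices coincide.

7

pivot = a[9] = 4; i = -1
j=0: a[0]=5 > 4 → no swap
j=1: a[1]=2 ≤ 4 → i=0, swap a[0],a[1] → 2 5 2 4 4 5 5 3 4 4
j=2: a[2]=2 ≤ 4 → i=1, swap a[1],a[2] → 2 2 5 4 4 5 5 3 4 4
j=3: a[3]=4 ≤ 4 → i=2, swap a[2],a[3] → 2 2 4 5 4 5 5 3 4 4
j=4: a[4]=4 ≤ 4 → i=3, swap a[3],a[4] → 2 2 4 4 5 5 5 3 4 4
j=5: a[5]=5 > 4 → no swap
j=6: a[6]=5 > 4 → no swap
j=7: a[7]=3 ≤ 4 → i=4, swap a[4],a[7] → 2 2 4 4 3 5 5 5 4 4
j=8: a[8]=4 ≤ 4 → i=5, swap a[5],a[8] → 2 2 4 4 3 4 5 5 5 4
final swap a[6],a[9] → 2 2 4 4 3 4 4 5 5 5; return 6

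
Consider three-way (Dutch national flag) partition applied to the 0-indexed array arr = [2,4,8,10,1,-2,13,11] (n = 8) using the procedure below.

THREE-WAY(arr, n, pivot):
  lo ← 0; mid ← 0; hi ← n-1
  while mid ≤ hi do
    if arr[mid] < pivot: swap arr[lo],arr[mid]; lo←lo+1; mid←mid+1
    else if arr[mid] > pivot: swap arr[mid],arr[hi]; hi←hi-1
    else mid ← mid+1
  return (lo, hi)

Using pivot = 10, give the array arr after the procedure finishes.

[2,4,8,1,-2,10,11,13]

pivot = 10; lo=0, mid=0, hi=7
arr[mid]=2<10: swap arr[0],arr[0]; lo=1,mid=1 → [2,4,8,10,1,-2,13,11]
arr[mid]=4<10: swap arr[1],arr[1]; lo=2,mid=2 → [2,4,8,10,1,-2,13,11]
arr[mid]=8<10: swap arr[2],arr[2]; lo=3,mid=3 → [2,4,8,10,1,-2,13,11]
arr[mid]=10=10: mid=4
arr[mid]=1<10: swap arr[3],arr[4]; lo=4,mid=5 → [2,4,8,1,10,-2,13,11]
arr[mid]=-2<10: swap arr[4],arr[5]; lo=5,mid=6 → [2,4,8,1,-2,10,13,11]
arr[mid]=13>10: swap arr[6],arr[7]; hi=6 → [2,4,8,1,-2,10,11,13]
arr[mid]=11>10: swap arr[6],arr[6]; hi=5 → [2,4,8,1,-2,10,11,13]
end: lo=5, hi=5; arr = [2,4,8,1,-2,10,11,13]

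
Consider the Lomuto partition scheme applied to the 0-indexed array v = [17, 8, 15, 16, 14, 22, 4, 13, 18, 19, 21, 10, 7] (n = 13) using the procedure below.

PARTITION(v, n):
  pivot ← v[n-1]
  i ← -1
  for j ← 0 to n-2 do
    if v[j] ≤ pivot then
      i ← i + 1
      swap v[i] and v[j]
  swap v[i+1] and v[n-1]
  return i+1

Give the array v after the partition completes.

[4, 7, 15, 16, 14, 22, 17, 13, 18, 19, 21, 10, 8]

pivot = v[12] = 7; i = -1
j=0: v[0]=17 > 7 → no swap
j=1: v[1]=8 > 7 → no swap
j=2: v[2]=15 > 7 → no swap
j=3: v[3]=16 > 7 → no swap
j=4: v[4]=14 > 7 → no swap
j=5: v[5]=22 > 7 → no swap
j=6: v[6]=4 ≤ 7 → i=0, swap v[0],v[6] → [4, 8, 15, 16, 14, 22, 17, 13, 18, 19, 21, 10, 7]
j=7: v[7]=13 > 7 → no swap
j=8: v[8]=18 > 7 → no swap
j=9: v[9]=19 > 7 → no swap
j=10: v[10]=21 > 7 → no swap
j=11: v[11]=10 > 7 → no swap
final swap v[1],v[12] → [4, 7, 15, 16, 14, 22, 17, 13, 18, 19, 21, 10, 8]; return 1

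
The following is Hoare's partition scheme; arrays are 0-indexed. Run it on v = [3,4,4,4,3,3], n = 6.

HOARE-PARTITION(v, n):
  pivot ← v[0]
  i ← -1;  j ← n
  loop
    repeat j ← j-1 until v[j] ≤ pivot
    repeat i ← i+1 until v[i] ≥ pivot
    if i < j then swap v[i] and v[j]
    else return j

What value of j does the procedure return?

pivot = v[0] = 3; i = -1, j = 6
j→5 (v[5]=3≤3), i→0 (v[0]=3≥3); i<j, swap → [3,4,4,4,3,3]
j→4 (v[4]=3≤3), i→1 (v[1]=4≥3); i<j, swap → [3,3,4,4,4,3]
j→1, i→2; i≥j, return j=1. v = [3,3,4,4,4,3]

1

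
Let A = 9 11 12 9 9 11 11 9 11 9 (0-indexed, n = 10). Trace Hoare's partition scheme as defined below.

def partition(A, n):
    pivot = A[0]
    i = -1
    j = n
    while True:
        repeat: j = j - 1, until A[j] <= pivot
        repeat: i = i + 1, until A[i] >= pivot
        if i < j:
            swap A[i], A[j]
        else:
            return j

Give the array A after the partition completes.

9 9 9 9 12 11 11 11 11 9

pivot = A[0] = 9; i = -1, j = 10
j→9 (A[9]=9≤9), i→0 (A[0]=9≥9); i<j, swap → 9 11 12 9 9 11 11 9 11 9
j→7 (A[7]=9≤9), i→1 (A[1]=11≥9); i<j, swap → 9 9 12 9 9 11 11 11 11 9
j→4 (A[4]=9≤9), i→2 (A[2]=12≥9); i<j, swap → 9 9 9 9 12 11 11 11 11 9
j→3, i→3; i≥j, return j=3. A = 9 9 9 9 12 11 11 11 11 9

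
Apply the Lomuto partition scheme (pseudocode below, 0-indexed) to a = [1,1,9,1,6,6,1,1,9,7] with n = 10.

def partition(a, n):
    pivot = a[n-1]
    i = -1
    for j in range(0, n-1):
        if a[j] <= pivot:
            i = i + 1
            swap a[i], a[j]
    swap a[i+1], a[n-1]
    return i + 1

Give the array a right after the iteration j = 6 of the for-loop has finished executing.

pivot = a[9] = 7; i = -1
j=0: a[0]=1 ≤ 7 → i=0, swap a[0],a[0] (no change) → [1,1,9,1,6,6,1,1,9,7]
j=1: a[1]=1 ≤ 7 → i=1, swap a[1],a[1] (no change) → [1,1,9,1,6,6,1,1,9,7]
j=2: a[2]=9 > 7 → no swap
j=3: a[3]=1 ≤ 7 → i=2, swap a[2],a[3] → [1,1,1,9,6,6,1,1,9,7]
j=4: a[4]=6 ≤ 7 → i=3, swap a[3],a[4] → [1,1,1,6,9,6,1,1,9,7]
j=5: a[5]=6 ≤ 7 → i=4, swap a[4],a[5] → [1,1,1,6,6,9,1,1,9,7]
j=6: a[6]=1 ≤ 7 → i=5, swap a[5],a[6] → [1,1,1,6,6,1,9,1,9,7]
(after j=6) a = [1,1,1,6,6,1,9,1,9,7]

[1,1,1,6,6,1,9,1,9,7]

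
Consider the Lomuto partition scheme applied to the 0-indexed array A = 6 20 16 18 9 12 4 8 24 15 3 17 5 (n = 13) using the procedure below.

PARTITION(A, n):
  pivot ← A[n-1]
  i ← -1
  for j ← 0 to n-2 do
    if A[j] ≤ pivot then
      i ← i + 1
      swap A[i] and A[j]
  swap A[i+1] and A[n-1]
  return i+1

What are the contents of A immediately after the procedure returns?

pivot = A[12] = 5; i = -1
j=0: A[0]=6 > 5 → no swap
j=1: A[1]=20 > 5 → no swap
j=2: A[2]=16 > 5 → no swap
j=3: A[3]=18 > 5 → no swap
j=4: A[4]=9 > 5 → no swap
j=5: A[5]=12 > 5 → no swap
j=6: A[6]=4 ≤ 5 → i=0, swap A[0],A[6] → 4 20 16 18 9 12 6 8 24 15 3 17 5
j=7: A[7]=8 > 5 → no swap
j=8: A[8]=24 > 5 → no swap
j=9: A[9]=15 > 5 → no swap
j=10: A[10]=3 ≤ 5 → i=1, swap A[1],A[10] → 4 3 16 18 9 12 6 8 24 15 20 17 5
j=11: A[11]=17 > 5 → no swap
final swap A[2],A[12] → 4 3 5 18 9 12 6 8 24 15 20 17 16; return 2

4 3 5 18 9 12 6 8 24 15 20 17 16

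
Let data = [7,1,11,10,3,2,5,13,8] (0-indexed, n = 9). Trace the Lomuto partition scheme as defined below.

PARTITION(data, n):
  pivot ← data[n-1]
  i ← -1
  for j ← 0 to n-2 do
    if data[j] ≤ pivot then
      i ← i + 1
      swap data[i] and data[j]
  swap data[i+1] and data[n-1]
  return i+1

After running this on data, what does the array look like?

[7,1,3,2,5,8,11,13,10]

pivot = data[8] = 8; i = -1
j=0: data[0]=7 ≤ 8 → i=0, swap data[0],data[0] (no change) → [7,1,11,10,3,2,5,13,8]
j=1: data[1]=1 ≤ 8 → i=1, swap data[1],data[1] (no change) → [7,1,11,10,3,2,5,13,8]
j=2: data[2]=11 > 8 → no swap
j=3: data[3]=10 > 8 → no swap
j=4: data[4]=3 ≤ 8 → i=2, swap data[2],data[4] → [7,1,3,10,11,2,5,13,8]
j=5: data[5]=2 ≤ 8 → i=3, swap data[3],data[5] → [7,1,3,2,11,10,5,13,8]
j=6: data[6]=5 ≤ 8 → i=4, swap data[4],data[6] → [7,1,3,2,5,10,11,13,8]
j=7: data[7]=13 > 8 → no swap
final swap data[5],data[8] → [7,1,3,2,5,8,11,13,10]; return 5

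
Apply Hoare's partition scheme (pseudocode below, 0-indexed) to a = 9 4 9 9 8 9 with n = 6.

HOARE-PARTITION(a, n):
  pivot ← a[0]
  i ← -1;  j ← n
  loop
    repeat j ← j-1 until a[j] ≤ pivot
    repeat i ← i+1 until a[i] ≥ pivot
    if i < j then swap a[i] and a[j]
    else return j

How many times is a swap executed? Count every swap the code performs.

pivot=9
j stops at 5 (9), i stops at 0 (9); swap ⇒ 9 4 9 9 8 9
j stops at 4 (8), i stops at 2 (9); swap ⇒ 9 4 8 9 9 9
j stops at 3, i stops at 3; i≥j ⇒ return 3. a=9 4 8 9 9 9

2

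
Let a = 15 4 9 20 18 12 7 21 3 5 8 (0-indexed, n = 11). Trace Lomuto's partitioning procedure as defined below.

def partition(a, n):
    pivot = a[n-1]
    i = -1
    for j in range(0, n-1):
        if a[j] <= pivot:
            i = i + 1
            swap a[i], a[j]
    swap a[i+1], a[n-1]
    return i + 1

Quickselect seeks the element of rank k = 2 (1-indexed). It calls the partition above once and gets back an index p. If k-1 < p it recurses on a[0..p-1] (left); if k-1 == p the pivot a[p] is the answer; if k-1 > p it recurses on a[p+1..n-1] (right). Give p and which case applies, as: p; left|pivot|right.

pivot = a[10] = 8; i = -1
j=0: a[0]=15 > 8 → no swap
j=1: a[1]=4 ≤ 8 → i=0, swap a[0],a[1] → 4 15 9 20 18 12 7 21 3 5 8
j=2: a[2]=9 > 8 → no swap
j=3: a[3]=20 > 8 → no swap
j=4: a[4]=18 > 8 → no swap
j=5: a[5]=12 > 8 → no swap
j=6: a[6]=7 ≤ 8 → i=1, swap a[1],a[6] → 4 7 9 20 18 12 15 21 3 5 8
j=7: a[7]=21 > 8 → no swap
j=8: a[8]=3 ≤ 8 → i=2, swap a[2],a[8] → 4 7 3 20 18 12 15 21 9 5 8
j=9: a[9]=5 ≤ 8 → i=3, swap a[3],a[9] → 4 7 3 5 18 12 15 21 9 20 8
final swap a[4],a[10] → 4 7 3 5 8 12 15 21 9 20 18; return 4
p = 4; k-1 = 1 < 4 ⇒ left

4; left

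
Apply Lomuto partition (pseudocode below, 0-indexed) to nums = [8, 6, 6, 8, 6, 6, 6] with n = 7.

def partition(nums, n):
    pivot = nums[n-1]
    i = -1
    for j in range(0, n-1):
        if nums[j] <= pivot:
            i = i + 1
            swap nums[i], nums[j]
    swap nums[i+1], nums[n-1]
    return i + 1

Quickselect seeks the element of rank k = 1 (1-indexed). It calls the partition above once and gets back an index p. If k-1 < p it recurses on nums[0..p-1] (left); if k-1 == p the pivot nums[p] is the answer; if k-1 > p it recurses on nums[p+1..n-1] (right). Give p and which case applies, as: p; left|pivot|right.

4; left

pivot = nums[6] = 6; i = -1
j=0: nums[0]=8 > 6 → no swap
j=1: nums[1]=6 ≤ 6 → i=0, swap nums[0],nums[1] → [6, 8, 6, 8, 6, 6, 6]
j=2: nums[2]=6 ≤ 6 → i=1, swap nums[1],nums[2] → [6, 6, 8, 8, 6, 6, 6]
j=3: nums[3]=8 > 6 → no swap
j=4: nums[4]=6 ≤ 6 → i=2, swap nums[2],nums[4] → [6, 6, 6, 8, 8, 6, 6]
j=5: nums[5]=6 ≤ 6 → i=3, swap nums[3],nums[5] → [6, 6, 6, 6, 8, 8, 6]
final swap nums[4],nums[6] → [6, 6, 6, 6, 6, 8, 8]; return 4
p = 4; k-1 = 0 < 4 ⇒ left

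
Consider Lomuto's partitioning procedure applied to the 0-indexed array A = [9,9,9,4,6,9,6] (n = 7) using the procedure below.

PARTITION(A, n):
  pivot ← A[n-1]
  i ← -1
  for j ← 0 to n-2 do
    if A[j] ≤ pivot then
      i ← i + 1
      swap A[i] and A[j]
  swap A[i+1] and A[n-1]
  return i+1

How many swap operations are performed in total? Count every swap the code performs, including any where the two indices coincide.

3

pivot = A[6] = 6; i = -1
j=0: A[0]=9 > 6 → no swap
j=1: A[1]=9 > 6 → no swap
j=2: A[2]=9 > 6 → no swap
j=3: A[3]=4 ≤ 6 → i=0, swap A[0],A[3] → [4,9,9,9,6,9,6]
j=4: A[4]=6 ≤ 6 → i=1, swap A[1],A[4] → [4,6,9,9,9,9,6]
j=5: A[5]=9 > 6 → no swap
final swap A[2],A[6] → [4,6,6,9,9,9,9]; return 2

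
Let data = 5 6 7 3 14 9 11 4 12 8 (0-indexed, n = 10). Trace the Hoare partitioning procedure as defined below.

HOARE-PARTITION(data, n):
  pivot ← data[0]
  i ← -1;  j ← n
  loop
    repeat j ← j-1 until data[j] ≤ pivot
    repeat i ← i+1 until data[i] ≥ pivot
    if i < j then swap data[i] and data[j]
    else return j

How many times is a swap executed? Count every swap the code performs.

2

pivot=5
j stops at 7 (4), i stops at 0 (5); swap ⇒ 4 6 7 3 14 9 11 5 12 8
j stops at 3 (3), i stops at 1 (6); swap ⇒ 4 3 7 6 14 9 11 5 12 8
j stops at 1, i stops at 2; i≥j ⇒ return 1. data=4 3 7 6 14 9 11 5 12 8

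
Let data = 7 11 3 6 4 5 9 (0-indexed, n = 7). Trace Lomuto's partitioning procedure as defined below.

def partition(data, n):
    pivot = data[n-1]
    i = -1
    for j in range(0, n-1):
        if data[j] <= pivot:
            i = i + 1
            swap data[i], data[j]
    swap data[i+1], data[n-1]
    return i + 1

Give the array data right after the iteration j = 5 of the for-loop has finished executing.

7 3 6 4 5 11 9

pivot=9, i=-1
j=0: 7≤9, i=0, swap(0,0) ⇒ 7 11 3 6 4 5 9
j=1: 11>9, skip
j=2: 3≤9, i=1, swap(1,2) ⇒ 7 3 11 6 4 5 9
j=3: 6≤9, i=2, swap(2,3) ⇒ 7 3 6 11 4 5 9
j=4: 4≤9, i=3, swap(3,4) ⇒ 7 3 6 4 11 5 9
j=5: 5≤9, i=4, swap(4,5) ⇒ 7 3 6 4 5 11 9
(after j=5) data = 7 3 6 4 5 11 9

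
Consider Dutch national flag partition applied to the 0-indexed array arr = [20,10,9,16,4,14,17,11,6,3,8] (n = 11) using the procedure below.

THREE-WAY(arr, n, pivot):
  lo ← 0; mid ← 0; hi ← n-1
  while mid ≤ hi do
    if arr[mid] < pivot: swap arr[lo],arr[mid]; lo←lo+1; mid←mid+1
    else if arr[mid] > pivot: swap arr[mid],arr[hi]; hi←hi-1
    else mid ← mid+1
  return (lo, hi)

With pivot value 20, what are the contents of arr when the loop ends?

[10,9,16,4,14,17,11,6,3,8,20]

lo=0 mid=0 hi=10
20=20: mid=1
10<20: swap(0,1), lo=1 mid=2 ⇒ [10,20,9,16,4,14,17,11,6,3,8]
9<20: swap(1,2), lo=2 mid=3 ⇒ [10,9,20,16,4,14,17,11,6,3,8]
16<20: swap(2,3), lo=3 mid=4 ⇒ [10,9,16,20,4,14,17,11,6,3,8]
4<20: swap(3,4), lo=4 mid=5 ⇒ [10,9,16,4,20,14,17,11,6,3,8]
14<20: swap(4,5), lo=5 mid=6 ⇒ [10,9,16,4,14,20,17,11,6,3,8]
17<20: swap(5,6), lo=6 mid=7 ⇒ [10,9,16,4,14,17,20,11,6,3,8]
11<20: swap(6,7), lo=7 mid=8 ⇒ [10,9,16,4,14,17,11,20,6,3,8]
6<20: swap(7,8), lo=8 mid=9 ⇒ [10,9,16,4,14,17,11,6,20,3,8]
3<20: swap(8,9), lo=9 mid=10 ⇒ [10,9,16,4,14,17,11,6,3,20,8]
8<20: swap(9,10), lo=10 mid=11 ⇒ [10,9,16,4,14,17,11,6,3,8,20]
done. lo=10 hi=10; arr=[10,9,16,4,14,17,11,6,3,8,20]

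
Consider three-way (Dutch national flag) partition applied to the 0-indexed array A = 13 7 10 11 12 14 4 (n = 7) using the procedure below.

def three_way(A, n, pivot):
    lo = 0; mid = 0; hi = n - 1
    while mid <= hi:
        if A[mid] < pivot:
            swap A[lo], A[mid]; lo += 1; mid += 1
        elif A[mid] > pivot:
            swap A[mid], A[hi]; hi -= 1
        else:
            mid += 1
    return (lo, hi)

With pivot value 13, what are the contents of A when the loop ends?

pivot = 13; lo=0, mid=0, hi=6
A[mid]=13=13: mid=1
A[mid]=7<13: swap A[0],A[1]; lo=1,mid=2 → 7 13 10 11 12 14 4
A[mid]=10<13: swap A[1],A[2]; lo=2,mid=3 → 7 10 13 11 12 14 4
A[mid]=11<13: swap A[2],A[3]; lo=3,mid=4 → 7 10 11 13 12 14 4
A[mid]=12<13: swap A[3],A[4]; lo=4,mid=5 → 7 10 11 12 13 14 4
A[mid]=14>13: swap A[5],A[6]; hi=5 → 7 10 11 12 13 4 14
A[mid]=4<13: swap A[4],A[5]; lo=5,mid=6 → 7 10 11 12 4 13 14
end: lo=5, hi=5; A = 7 10 11 12 4 13 14

7 10 11 12 4 13 14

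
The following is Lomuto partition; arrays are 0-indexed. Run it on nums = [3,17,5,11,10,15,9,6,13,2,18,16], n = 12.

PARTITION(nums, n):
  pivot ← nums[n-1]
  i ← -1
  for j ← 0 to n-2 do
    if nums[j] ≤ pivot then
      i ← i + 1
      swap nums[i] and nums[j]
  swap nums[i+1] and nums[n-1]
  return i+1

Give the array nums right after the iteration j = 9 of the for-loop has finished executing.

[3,5,11,10,15,9,6,13,2,17,18,16]

pivot = nums[11] = 16; i = -1
j=0: nums[0]=3 ≤ 16 → i=0, swap nums[0],nums[0] (no change) → [3,17,5,11,10,15,9,6,13,2,18,16]
j=1: nums[1]=17 > 16 → no swap
j=2: nums[2]=5 ≤ 16 → i=1, swap nums[1],nums[2] → [3,5,17,11,10,15,9,6,13,2,18,16]
j=3: nums[3]=11 ≤ 16 → i=2, swap nums[2],nums[3] → [3,5,11,17,10,15,9,6,13,2,18,16]
j=4: nums[4]=10 ≤ 16 → i=3, swap nums[3],nums[4] → [3,5,11,10,17,15,9,6,13,2,18,16]
j=5: nums[5]=15 ≤ 16 → i=4, swap nums[4],nums[5] → [3,5,11,10,15,17,9,6,13,2,18,16]
j=6: nums[6]=9 ≤ 16 → i=5, swap nums[5],nums[6] → [3,5,11,10,15,9,17,6,13,2,18,16]
j=7: nums[7]=6 ≤ 16 → i=6, swap nums[6],nums[7] → [3,5,11,10,15,9,6,17,13,2,18,16]
j=8: nums[8]=13 ≤ 16 → i=7, swap nums[7],nums[8] → [3,5,11,10,15,9,6,13,17,2,18,16]
j=9: nums[9]=2 ≤ 16 → i=8, swap nums[8],nums[9] → [3,5,11,10,15,9,6,13,2,17,18,16]
(after j=9) nums = [3,5,11,10,15,9,6,13,2,17,18,16]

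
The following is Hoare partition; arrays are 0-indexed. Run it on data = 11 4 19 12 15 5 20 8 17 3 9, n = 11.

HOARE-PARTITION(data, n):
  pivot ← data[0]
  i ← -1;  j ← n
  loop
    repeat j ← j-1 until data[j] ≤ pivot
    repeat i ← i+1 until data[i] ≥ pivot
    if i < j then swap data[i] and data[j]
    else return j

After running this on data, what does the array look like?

9 4 3 8 5 15 20 12 17 19 11

pivot = data[0] = 11; i = -1, j = 11
j→10 (data[10]=9≤11), i→0 (data[0]=11≥11); i<j, swap → 9 4 19 12 15 5 20 8 17 3 11
j→9 (data[9]=3≤11), i→2 (data[2]=19≥11); i<j, swap → 9 4 3 12 15 5 20 8 17 19 11
j→7 (data[7]=8≤11), i→3 (data[3]=12≥11); i<j, swap → 9 4 3 8 15 5 20 12 17 19 11
j→5 (data[5]=5≤11), i→4 (data[4]=15≥11); i<j, swap → 9 4 3 8 5 15 20 12 17 19 11
j→4, i→5; i≥j, return j=4. data = 9 4 3 8 5 15 20 12 17 19 11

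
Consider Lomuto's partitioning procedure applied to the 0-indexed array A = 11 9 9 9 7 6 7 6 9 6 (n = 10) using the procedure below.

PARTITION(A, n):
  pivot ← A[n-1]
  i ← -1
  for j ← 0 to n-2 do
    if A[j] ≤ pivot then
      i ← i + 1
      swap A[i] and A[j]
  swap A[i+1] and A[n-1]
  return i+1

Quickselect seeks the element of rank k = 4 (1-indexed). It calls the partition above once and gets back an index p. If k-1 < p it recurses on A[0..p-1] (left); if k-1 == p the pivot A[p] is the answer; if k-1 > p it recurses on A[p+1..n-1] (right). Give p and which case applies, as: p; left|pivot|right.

pivot = A[9] = 6; i = -1
j=0: A[0]=11 > 6 → no swap
j=1: A[1]=9 > 6 → no swap
j=2: A[2]=9 > 6 → no swap
j=3: A[3]=9 > 6 → no swap
j=4: A[4]=7 > 6 → no swap
j=5: A[5]=6 ≤ 6 → i=0, swap A[0],A[5] → 6 9 9 9 7 11 7 6 9 6
j=6: A[6]=7 > 6 → no swap
j=7: A[7]=6 ≤ 6 → i=1, swap A[1],A[7] → 6 6 9 9 7 11 7 9 9 6
j=8: A[8]=9 > 6 → no swap
final swap A[2],A[9] → 6 6 6 9 7 11 7 9 9 9; return 2
p = 2; k-1 = 3 > 2 ⇒ right

2; right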